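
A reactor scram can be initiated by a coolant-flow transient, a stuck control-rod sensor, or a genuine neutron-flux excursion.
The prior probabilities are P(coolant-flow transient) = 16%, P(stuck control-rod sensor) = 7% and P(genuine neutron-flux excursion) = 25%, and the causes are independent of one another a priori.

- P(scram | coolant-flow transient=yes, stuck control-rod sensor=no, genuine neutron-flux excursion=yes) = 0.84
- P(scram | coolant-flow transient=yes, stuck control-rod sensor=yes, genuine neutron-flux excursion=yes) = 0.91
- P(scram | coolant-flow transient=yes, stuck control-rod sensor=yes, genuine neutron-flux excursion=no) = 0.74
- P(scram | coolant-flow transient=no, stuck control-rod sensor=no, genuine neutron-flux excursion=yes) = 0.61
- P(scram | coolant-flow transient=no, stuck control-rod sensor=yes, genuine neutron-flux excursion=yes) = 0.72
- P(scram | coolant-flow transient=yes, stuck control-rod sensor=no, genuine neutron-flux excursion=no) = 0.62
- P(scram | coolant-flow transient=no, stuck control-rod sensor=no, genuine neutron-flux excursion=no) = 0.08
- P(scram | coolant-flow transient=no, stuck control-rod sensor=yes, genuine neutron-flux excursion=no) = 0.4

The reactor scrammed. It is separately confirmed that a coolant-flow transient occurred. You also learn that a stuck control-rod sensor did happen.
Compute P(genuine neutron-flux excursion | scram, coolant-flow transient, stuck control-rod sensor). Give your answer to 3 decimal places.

For the numerator, keep only genuine neutron-flux excursion=true terms: 0.91*0.25 = 0.227500
Denominator P(scram | coolant-flow transient, stuck control-rod sensor): 0.74*0.75 + 0.91*0.25 = 0.782500
Posterior = 0.227500 / 0.782500 ≈ 0.291

P(genuine neutron-flux excursion | scram, coolant-flow transient, stuck control-rod sensor) ≈ 0.291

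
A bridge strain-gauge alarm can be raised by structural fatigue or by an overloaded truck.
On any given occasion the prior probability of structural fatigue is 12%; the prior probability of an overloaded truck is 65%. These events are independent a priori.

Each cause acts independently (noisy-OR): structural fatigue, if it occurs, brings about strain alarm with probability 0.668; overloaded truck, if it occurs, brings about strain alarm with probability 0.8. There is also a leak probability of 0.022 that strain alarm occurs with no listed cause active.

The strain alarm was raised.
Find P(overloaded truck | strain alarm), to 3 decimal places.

P(overloaded truck | strain alarm) ≈ 0.938

Under noisy-OR, P(strain alarm | causes) = 1 − (1−0.022)·∏(1−qᵢ) over the active causes.
P(strain alarm) = 0.022*0.88*0.35 + 0.8044*0.88*0.65 + 0.675304*0.12*0.35 + 0.935061*0.12*0.65 = 0.006776 + 0.460117 + 0.028363 + 0.072935 = 0.568191
Restricting to configurations with overloaded truck present: 0.460117 + 0.072935 = 0.533052.
So P(overloaded truck | strain alarm) = 0.533052/0.568191 ≈ 0.938.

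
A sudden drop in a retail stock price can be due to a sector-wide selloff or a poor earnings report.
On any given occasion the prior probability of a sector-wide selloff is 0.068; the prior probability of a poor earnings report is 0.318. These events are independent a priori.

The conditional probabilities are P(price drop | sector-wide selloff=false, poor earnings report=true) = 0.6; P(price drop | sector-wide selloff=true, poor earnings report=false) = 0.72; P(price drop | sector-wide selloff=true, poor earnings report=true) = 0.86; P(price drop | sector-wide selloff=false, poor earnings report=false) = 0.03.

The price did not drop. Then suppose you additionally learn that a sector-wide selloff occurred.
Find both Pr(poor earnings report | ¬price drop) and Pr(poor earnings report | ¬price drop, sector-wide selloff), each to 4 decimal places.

P(¬price drop) = 0.97*0.932*0.682 + 0.4*0.932*0.318 + 0.28*0.068*0.682 + 0.14*0.068*0.318 = 0.616555 + 0.118550 + 0.012985 + 0.003027 = 0.751117
Of this, 0.121577 comes from 0.118550 + 0.003027 (the poor earnings report=true cases).
Hence the posterior is 0.121577/0.751117 ≈ 0.1619.

Now condition on the additional information:
Numerator (weight on configurations with poor earnings report): 0.14·0.318 = 0.044520
The normalizing constant is 0.28·0.682 + 0.14·0.318 = 0.235480
P(poor earnings report | ¬price drop, sector-wide selloff) = 0.044520/0.235480 ≈ 0.1891

Pr(poor earnings report | ¬price drop) ≈ 0.1619; Pr(poor earnings report | ¬price drop, sector-wide selloff) ≈ 0.1891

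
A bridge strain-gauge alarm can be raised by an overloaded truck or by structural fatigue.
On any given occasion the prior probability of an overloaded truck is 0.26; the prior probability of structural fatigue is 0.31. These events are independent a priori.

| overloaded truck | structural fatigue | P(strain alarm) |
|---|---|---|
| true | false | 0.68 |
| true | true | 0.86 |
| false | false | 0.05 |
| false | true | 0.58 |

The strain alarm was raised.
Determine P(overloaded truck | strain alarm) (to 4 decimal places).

P(overloaded truck | strain alarm) ≈ 0.5468

Sum P(strain alarm|·) weighted by the priors over the 4 (overloaded truck, structural fatigue) configurations:
  P(strain alarm) = 0.05×0.74×0.69 + 0.58×0.74×0.31 + 0.68×0.26×0.69 + 0.86×0.26×0.31
        = 0.025530 + 0.133052 + 0.121992 + 0.069316 = 0.349890
Configurations with overloaded truck contribute 0.191308, so
  P(overloaded truck | strain alarm) = 0.191308 / 0.349890 ≈ 0.5468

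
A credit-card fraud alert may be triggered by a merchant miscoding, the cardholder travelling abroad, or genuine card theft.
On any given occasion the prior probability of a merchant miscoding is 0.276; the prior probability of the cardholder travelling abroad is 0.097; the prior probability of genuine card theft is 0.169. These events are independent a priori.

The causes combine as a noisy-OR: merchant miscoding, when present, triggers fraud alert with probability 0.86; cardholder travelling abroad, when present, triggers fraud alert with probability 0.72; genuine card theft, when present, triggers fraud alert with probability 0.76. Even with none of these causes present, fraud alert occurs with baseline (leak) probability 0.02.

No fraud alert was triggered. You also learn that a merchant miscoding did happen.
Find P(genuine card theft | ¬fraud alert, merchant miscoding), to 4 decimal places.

Under noisy-OR, P(fraud alert | causes) = 1 − (1−0.02)·∏(1−qᵢ) over the active causes.
Enumerate the 4 (cardholder travelling abroad, genuine card theft) configurations and weight by the priors:
  P(¬fraud alert | merchant miscoding) = 0.1372*0.903*0.831 + 0.032928*0.903*0.169 + 0.038416*0.097*0.831 + 0.00922*0.097*0.169
        = 0.102954 + 0.005025 + 0.003097 + 0.000151 = 0.111227
The terms with genuine card theft present sum to 0.005176, so
  P(genuine card theft | ¬fraud alert, merchant miscoding) = 0.005176 / 0.111227 ≈ 0.0465

P(genuine card theft | ¬fraud alert, merchant miscoding) ≈ 0.0465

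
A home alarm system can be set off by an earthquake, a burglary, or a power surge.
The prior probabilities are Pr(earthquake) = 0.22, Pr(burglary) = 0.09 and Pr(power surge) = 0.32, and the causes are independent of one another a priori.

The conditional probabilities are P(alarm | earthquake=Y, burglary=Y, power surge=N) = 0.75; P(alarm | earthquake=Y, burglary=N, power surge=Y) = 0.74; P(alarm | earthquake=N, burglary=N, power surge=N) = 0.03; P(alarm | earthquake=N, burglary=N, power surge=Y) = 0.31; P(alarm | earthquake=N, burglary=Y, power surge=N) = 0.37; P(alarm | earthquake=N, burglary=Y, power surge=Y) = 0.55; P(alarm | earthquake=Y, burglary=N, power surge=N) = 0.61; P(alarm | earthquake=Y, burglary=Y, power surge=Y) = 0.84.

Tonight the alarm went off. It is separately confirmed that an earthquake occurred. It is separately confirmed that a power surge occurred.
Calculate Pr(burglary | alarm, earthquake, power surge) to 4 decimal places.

Pr(burglary | alarm, earthquake, power surge) ≈ 0.1009

P(alarm | earthquake, power surge) = 0.74×0.91 + 0.84×0.09 = 0.673400 + 0.075600 = 0.749000
Of this, 0.075600 comes from 0.84×0.09 (the burglary=true cases).
Hence the posterior is 0.075600/0.749000 ≈ 0.1009.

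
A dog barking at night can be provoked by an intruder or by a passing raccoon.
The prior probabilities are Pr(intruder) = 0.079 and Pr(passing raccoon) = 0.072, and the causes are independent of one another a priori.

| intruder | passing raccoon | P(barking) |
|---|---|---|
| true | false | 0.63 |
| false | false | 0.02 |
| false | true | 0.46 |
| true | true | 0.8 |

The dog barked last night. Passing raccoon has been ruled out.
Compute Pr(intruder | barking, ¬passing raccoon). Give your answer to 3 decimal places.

Pr(intruder | barking, ¬passing raccoon) ≈ 0.730

Weight on intruder=true, given the evidence: 0.63*0.079 = 0.049770
The normalizing constant is 0.02*0.921 + 0.63*0.079 = 0.068190
P(intruder | barking, ¬passing raccoon) = 0.049770/0.068190 ≈ 0.730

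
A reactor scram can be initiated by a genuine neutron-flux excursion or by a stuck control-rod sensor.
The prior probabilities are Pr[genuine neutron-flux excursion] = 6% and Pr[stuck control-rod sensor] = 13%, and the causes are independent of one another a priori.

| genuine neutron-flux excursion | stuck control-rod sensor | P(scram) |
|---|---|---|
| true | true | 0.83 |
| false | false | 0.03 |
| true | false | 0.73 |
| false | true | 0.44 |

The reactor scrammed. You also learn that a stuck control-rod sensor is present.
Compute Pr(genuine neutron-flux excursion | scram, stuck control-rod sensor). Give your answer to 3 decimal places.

Pr(genuine neutron-flux excursion | scram, stuck control-rod sensor) ≈ 0.107

P(scram | stuck control-rod sensor) = 0.44*0.94 + 0.83*0.06 = 0.413600 + 0.049800 = 0.463400
Restricting to configurations with genuine neutron-flux excursion present: 0.83*0.06 = 0.049800.
Hence the posterior is 0.049800/0.463400 ≈ 0.107.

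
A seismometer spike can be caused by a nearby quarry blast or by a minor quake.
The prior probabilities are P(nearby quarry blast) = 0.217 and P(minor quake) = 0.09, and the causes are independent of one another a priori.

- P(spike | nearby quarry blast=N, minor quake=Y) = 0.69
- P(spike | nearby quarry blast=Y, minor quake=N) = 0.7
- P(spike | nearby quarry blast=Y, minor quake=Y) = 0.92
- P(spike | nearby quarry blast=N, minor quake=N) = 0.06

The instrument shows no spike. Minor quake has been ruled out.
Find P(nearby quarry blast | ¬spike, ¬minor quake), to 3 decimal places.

P(nearby quarry blast | ¬spike, ¬minor quake) ≈ 0.081

Enumerate both values of nearby quarry blast and weight by the priors:
  P(¬spike | ¬minor quake) = 0.94×0.783 + 0.3×0.217
        = 0.736020 + 0.065100 = 0.801120
Configurations with nearby quarry blast contribute 0.065100, so
  P(nearby quarry blast | ¬spike, ¬minor quake) = 0.065100 / 0.801120 ≈ 0.081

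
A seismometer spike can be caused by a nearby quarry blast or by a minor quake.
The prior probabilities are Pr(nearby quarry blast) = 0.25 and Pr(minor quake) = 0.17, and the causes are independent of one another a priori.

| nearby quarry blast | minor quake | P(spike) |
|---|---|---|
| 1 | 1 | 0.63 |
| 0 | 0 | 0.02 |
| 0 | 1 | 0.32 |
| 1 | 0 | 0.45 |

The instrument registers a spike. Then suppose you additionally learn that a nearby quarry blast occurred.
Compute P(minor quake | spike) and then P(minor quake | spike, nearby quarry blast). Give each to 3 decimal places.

P(minor quake | spike) ≈ 0.390; P(minor quake | spike, nearby quarry blast) ≈ 0.223

P(spike) = 0.02*0.75*0.83 + 0.32*0.75*0.17 + 0.45*0.25*0.83 + 0.63*0.25*0.17 = 0.012450 + 0.040800 + 0.093375 + 0.026775 = 0.173400
Restricting to configurations with minor quake present: 0.040800 + 0.026775 = 0.067575.
So P(minor quake | spike) = 0.067575/0.173400 ≈ 0.390.

Now also conditioning on nearby quarry blast=true:
Sum P(spike|·) weighted by the priors over both values of minor quake:
  P(spike | nearby quarry blast) = 0.45·0.83 + 0.63·0.17
        = 0.373500 + 0.107100 = 0.480600
Configurations with minor quake contribute 0.107100, so
  P(minor quake | spike, nearby quarry blast) = 0.107100 / 0.480600 ≈ 0.223
Conditioning on nearby quarry blast lowers the posterior on minor quake: the classic explaining-away effect in a common-effect structure.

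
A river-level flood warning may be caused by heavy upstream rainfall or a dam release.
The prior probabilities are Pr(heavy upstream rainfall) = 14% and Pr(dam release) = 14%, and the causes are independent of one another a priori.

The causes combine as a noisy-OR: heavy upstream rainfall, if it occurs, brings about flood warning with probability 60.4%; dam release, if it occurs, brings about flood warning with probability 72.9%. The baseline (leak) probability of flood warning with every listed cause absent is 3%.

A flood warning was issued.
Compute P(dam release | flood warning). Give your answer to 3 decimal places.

P(dam release | flood warning) ≈ 0.525

Under noisy-OR, P(flood warning | causes) = 1 − (1−0.03)·∏(1−qᵢ) over the active causes.
By total probability over the 4 (heavy upstream rainfall, dam release) configurations:
  P(flood warning) = 0.03·0.86·0.86 + 0.73713·0.86·0.14 + 0.61588·0.14·0.86 + 0.895903·0.14·0.14
        = 0.022188 + 0.088750 + 0.074152 + 0.017560 = 0.202650
Configurations with dam release contribute 0.106310, so
  P(dam release | flood warning) = 0.106310 / 0.202650 ≈ 0.525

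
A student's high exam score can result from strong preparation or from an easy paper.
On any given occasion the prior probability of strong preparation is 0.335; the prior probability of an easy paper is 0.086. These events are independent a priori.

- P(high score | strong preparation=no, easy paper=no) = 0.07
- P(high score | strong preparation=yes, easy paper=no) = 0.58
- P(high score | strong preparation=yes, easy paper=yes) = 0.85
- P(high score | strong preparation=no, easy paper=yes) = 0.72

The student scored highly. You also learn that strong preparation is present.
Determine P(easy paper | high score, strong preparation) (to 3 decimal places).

P(easy paper | high score, strong preparation) ≈ 0.121

P(high score | strong preparation) = 0.58·0.914 + 0.85·0.086 = 0.530120 + 0.073100 = 0.603220
Of this, 0.073100 comes from 0.85·0.086 (the easy paper=true cases).
So P(easy paper | high score, strong preparation) = 0.073100/0.603220 ≈ 0.121.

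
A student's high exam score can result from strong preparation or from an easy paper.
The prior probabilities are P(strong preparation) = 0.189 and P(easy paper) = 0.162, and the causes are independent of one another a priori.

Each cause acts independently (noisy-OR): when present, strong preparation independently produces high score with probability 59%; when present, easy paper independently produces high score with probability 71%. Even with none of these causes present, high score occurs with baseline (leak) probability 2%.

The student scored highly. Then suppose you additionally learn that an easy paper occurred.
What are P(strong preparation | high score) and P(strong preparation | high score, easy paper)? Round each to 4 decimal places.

P(strong preparation | high score) ≈ 0.5309; P(strong preparation | high score, easy paper) ≈ 0.2234

Under noisy-OR, P(high score | causes) = 1 − (1−0.02)·∏(1−qᵢ) over the active causes.
For the numerator, keep only strong preparation=true terms: 0.094744 + 0.027050 = 0.121794
The normalizing constant is 0.02*0.811*0.838 + 0.7158*0.811*0.162 + 0.5982*0.189*0.838 + 0.883478*0.189*0.162 = 0.229429
Posterior = 0.121794 / 0.229429 ≈ 0.5309

With the extra evidence:
Numerator (weight on configurations with strong preparation): 0.883478*0.189 = 0.166977
Normalizer over all consistent configurations: 0.7158*0.811 + 0.883478*0.189 = 0.747491
Posterior = 0.166977 / 0.747491 ≈ 0.2234
Conditioning on easy paper lowers the posterior on strong preparation: the classic explaining-away effect in a common-effect structure.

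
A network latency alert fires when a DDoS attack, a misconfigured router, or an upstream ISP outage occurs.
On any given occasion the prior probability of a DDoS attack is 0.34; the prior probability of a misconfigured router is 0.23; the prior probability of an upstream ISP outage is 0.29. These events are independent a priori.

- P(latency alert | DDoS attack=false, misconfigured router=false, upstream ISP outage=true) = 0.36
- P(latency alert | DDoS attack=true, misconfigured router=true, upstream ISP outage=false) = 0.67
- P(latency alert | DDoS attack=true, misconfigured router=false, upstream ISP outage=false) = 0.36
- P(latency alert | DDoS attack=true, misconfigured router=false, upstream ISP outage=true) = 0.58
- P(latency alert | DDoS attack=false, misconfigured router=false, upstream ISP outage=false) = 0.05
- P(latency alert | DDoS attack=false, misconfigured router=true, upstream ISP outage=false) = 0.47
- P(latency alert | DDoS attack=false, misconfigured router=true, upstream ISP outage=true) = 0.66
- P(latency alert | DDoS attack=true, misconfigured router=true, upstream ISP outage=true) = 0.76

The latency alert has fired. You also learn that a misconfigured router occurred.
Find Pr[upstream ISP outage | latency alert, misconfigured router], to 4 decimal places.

P(latency alert | misconfigured router) = 0.47*0.66*0.71 + 0.66*0.66*0.29 + 0.67*0.34*0.71 + 0.76*0.34*0.29 = 0.220242 + 0.126324 + 0.161738 + 0.074936 = 0.583240
The upstream ISP outage-present share is 0.126324 + 0.074936 = 0.201260.
Hence the posterior is 0.201260/0.583240 ≈ 0.3451.

Pr[upstream ISP outage | latency alert, misconfigured router] ≈ 0.3451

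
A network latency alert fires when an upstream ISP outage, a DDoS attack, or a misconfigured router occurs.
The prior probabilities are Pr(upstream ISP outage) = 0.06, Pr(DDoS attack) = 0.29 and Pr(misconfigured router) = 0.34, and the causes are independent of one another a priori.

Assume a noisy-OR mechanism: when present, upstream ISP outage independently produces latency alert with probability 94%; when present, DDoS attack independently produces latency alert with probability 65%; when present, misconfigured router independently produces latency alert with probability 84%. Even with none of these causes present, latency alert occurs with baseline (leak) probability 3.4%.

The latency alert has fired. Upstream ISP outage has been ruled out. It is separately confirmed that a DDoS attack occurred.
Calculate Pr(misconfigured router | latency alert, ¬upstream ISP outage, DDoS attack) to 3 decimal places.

Under noisy-OR, P(latency alert | causes) = 1 − (1−0.034)·∏(1−qᵢ) over the active causes.
P(latency alert | ¬upstream ISP outage, DDoS attack) = 0.6619·0.66 + 0.945904·0.34 = 0.436854 + 0.321607 = 0.758461
Restricting to configurations with misconfigured router present: 0.945904·0.34 = 0.321607.
So P(misconfigured router | latency alert, ¬upstream ISP outage, DDoS attack) = 0.321607/0.758461 ≈ 0.424.

Pr(misconfigured router | latency alert, ¬upstream ISP outage, DDoS attack) ≈ 0.424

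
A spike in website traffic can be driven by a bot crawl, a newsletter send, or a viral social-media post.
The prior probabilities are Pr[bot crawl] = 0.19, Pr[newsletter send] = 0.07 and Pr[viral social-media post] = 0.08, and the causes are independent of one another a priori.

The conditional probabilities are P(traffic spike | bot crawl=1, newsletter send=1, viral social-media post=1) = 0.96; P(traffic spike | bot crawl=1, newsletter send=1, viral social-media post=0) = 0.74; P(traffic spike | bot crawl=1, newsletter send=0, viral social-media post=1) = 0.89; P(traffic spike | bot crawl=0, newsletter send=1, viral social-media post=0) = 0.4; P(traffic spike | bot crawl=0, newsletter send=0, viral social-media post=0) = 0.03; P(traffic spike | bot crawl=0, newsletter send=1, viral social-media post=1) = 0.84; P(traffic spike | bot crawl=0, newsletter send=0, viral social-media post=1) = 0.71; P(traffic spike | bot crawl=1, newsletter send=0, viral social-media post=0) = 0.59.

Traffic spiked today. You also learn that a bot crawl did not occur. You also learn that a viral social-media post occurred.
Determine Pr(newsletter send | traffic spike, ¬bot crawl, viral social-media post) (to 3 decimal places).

Enumerate both values of newsletter send and weight by the priors:
  P(traffic spike | ¬bot crawl, viral social-media post) = 0.71·0.93 + 0.84·0.07
        = 0.660300 + 0.058800 = 0.719100
The terms with newsletter send present sum to 0.058800, so
  P(newsletter send | traffic spike, ¬bot crawl, viral social-media post) = 0.058800 / 0.719100 ≈ 0.082

Pr(newsletter send | traffic spike, ¬bot crawl, viral social-media post) ≈ 0.082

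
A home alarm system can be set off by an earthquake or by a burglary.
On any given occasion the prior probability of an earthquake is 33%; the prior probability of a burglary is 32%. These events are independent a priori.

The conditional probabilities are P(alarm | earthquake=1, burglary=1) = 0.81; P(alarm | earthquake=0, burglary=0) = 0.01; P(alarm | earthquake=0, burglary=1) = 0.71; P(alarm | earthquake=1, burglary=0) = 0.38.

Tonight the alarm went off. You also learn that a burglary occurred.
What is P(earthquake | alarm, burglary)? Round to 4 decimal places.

For the numerator, keep only earthquake=true terms: 0.81·0.33 = 0.267300
Denominator P(alarm | burglary): 0.71·0.67 + 0.81·0.33 = 0.743000
P(earthquake | alarm, burglary) = 0.267300/0.743000 ≈ 0.3598

P(earthquake | alarm, burglary) ≈ 0.3598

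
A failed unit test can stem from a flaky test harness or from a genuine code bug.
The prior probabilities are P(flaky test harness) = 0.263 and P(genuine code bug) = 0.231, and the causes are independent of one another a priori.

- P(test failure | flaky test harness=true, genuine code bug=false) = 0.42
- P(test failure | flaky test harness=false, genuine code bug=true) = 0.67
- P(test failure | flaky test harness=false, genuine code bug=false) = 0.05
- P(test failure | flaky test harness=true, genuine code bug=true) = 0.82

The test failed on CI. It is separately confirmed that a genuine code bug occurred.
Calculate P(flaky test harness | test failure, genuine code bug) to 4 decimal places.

Weight on flaky test harness=true, given the evidence: 0.82×0.263 = 0.215660
Denominator P(test failure | genuine code bug): 0.67×0.737 + 0.82×0.263 = 0.709450
P(flaky test harness | test failure, genuine code bug) = 0.215660/0.709450 ≈ 0.3040

P(flaky test harness | test failure, genuine code bug) ≈ 0.3040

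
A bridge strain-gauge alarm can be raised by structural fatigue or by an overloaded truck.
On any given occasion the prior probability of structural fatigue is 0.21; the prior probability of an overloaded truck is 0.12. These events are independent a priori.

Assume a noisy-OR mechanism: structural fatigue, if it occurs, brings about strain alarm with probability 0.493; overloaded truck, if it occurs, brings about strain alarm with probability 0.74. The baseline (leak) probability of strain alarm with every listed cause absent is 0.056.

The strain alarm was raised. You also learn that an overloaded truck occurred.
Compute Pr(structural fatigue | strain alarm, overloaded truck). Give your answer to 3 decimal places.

Under noisy-OR, P(strain alarm | causes) = 1 − (1−0.056)·∏(1−qᵢ) over the active causes.
For the numerator, keep only structural fatigue=true terms: 0.875562×0.21 = 0.183868
The normalizing constant is 0.75456×0.79 + 0.875562×0.21 = 0.779970
Posterior = 0.183868 / 0.779970 ≈ 0.236

Pr(structural fatigue | strain alarm, overloaded truck) ≈ 0.236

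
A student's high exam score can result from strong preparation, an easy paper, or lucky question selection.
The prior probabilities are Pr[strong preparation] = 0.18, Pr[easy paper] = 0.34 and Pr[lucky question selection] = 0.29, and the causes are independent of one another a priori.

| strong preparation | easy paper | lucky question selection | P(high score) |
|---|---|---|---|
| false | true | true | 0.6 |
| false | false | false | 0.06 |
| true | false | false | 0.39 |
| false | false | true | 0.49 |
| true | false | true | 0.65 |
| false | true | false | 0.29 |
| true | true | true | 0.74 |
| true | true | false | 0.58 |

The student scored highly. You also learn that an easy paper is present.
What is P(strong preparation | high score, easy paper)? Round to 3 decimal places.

P(strong preparation | high score, easy paper) ≈ 0.266

For the numerator, keep only strong preparation=true terms: 0.074124 + 0.038628 = 0.112752
The normalizing constant is 0.29×0.82×0.71 + 0.6×0.82×0.29 + 0.58×0.18×0.71 + 0.74×0.18×0.29 = 0.424270
Posterior = 0.112752 / 0.424270 ≈ 0.266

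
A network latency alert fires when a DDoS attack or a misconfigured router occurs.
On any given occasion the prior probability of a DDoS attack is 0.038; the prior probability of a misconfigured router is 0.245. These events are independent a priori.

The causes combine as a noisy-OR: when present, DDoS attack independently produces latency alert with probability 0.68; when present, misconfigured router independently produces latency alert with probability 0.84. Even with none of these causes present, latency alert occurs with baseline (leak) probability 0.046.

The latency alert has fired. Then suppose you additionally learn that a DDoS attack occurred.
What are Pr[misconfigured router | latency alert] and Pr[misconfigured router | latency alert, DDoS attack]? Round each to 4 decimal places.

Under noisy-OR, P(latency alert | causes) = 1 − (1−0.046)·∏(1−qᵢ) over the active causes.
By total probability over the 4 (DDoS attack, misconfigured router) configurations:
  P(latency alert) = 0.046×0.962×0.755 + 0.84736×0.962×0.245 + 0.69472×0.038×0.755 + 0.951155×0.038×0.245
        = 0.033410 + 0.199714 + 0.019932 + 0.008855 = 0.261911
Configurations with misconfigured router contribute 0.208569, so
  P(misconfigured router | latency alert) = 0.208569 / 0.261911 ≈ 0.7963

Now also conditioning on DDoS attack=true:
P(latency alert | DDoS attack) = 0.69472×0.755 + 0.951155×0.245 = 0.524514 + 0.233033 = 0.757547
The misconfigured router-present share is 0.951155×0.245 = 0.233033.
Hence the posterior is 0.233033/0.757547 ≈ 0.3076.
This is intercausal reasoning (explaining away): once DDoS attack accounts for the latency alert, misconfigured router becomes less likely.

Pr[misconfigured router | latency alert] ≈ 0.7963; Pr[misconfigured router | latency alert, DDoS attack] ≈ 0.3076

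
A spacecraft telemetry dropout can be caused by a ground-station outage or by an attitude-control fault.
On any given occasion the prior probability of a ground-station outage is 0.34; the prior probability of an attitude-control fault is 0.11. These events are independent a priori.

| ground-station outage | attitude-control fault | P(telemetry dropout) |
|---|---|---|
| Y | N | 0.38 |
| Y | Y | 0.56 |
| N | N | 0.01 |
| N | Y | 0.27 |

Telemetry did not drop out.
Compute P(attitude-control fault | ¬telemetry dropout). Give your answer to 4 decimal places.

By total probability over the 4 (ground-station outage, attitude-control fault) configurations:
  P(¬telemetry dropout) = 0.99×0.66×0.89 + 0.73×0.66×0.11 + 0.62×0.34×0.89 + 0.44×0.34×0.11
        = 0.581526 + 0.052998 + 0.187612 + 0.016456 = 0.838592
Keeping only the attitude-control fault-present terms gives 0.069454, so
  P(attitude-control fault | ¬telemetry dropout) = 0.069454 / 0.838592 ≈ 0.0828

P(attitude-control fault | ¬telemetry dropout) ≈ 0.0828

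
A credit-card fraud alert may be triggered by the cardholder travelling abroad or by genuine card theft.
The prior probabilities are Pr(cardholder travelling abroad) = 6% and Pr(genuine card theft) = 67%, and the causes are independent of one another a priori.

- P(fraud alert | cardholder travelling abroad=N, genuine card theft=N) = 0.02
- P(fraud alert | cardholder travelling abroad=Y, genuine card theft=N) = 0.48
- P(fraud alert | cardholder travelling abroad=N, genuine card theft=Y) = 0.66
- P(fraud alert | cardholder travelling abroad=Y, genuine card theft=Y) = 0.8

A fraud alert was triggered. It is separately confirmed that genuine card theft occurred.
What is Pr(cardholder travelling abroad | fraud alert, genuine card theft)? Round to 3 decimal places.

P(fraud alert | genuine card theft) = 0.66*0.94 + 0.8*0.06 = 0.620400 + 0.048000 = 0.668400
Of this, 0.048000 comes from 0.8*0.06 (the cardholder travelling abroad=true cases).
So P(cardholder travelling abroad | fraud alert, genuine card theft) = 0.048000/0.668400 ≈ 0.072.

Pr(cardholder travelling abroad | fraud alert, genuine card theft) ≈ 0.072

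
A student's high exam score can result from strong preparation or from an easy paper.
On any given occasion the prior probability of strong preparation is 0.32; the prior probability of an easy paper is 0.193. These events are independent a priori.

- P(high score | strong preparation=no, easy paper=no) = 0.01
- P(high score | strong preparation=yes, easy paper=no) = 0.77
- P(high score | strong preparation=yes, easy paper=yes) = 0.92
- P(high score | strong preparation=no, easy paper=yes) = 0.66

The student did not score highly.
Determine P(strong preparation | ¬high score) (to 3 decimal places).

P(¬high score) = 0.99*0.68*0.807 + 0.34*0.68*0.193 + 0.23*0.32*0.807 + 0.08*0.32*0.193 = 0.543272 + 0.044622 + 0.059395 + 0.004941 = 0.652230
Restricting to configurations with strong preparation present: 0.059395 + 0.004941 = 0.064336.
So P(strong preparation | ¬high score) = 0.064336/0.652230 ≈ 0.099.

P(strong preparation | ¬high score) ≈ 0.099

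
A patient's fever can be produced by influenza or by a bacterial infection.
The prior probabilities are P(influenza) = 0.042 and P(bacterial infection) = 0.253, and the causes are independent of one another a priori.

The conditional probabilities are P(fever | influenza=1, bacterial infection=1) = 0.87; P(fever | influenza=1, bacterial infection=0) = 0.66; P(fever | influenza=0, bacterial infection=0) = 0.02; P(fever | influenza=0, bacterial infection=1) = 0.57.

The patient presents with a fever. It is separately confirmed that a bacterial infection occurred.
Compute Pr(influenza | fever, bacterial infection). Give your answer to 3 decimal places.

Pr(influenza | fever, bacterial infection) ≈ 0.063

P(fever | bacterial infection) = 0.57×0.958 + 0.87×0.042 = 0.546060 + 0.036540 = 0.582600
Of this, 0.036540 comes from 0.87×0.042 (the influenza=true cases).
So P(influenza | fever, bacterial infection) = 0.036540/0.582600 ≈ 0.063.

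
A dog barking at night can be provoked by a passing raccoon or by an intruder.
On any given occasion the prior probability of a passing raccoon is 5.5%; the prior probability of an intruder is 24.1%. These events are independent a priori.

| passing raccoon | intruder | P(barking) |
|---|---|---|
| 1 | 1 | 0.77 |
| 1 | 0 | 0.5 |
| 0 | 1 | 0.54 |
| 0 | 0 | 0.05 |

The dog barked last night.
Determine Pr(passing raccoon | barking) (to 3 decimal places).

Pr(passing raccoon | barking) ≈ 0.164

Enumerate the 4 (passing raccoon, intruder) configurations and weight by the priors:
  P(barking) = 0.05·0.945·0.759 + 0.54·0.945·0.241 + 0.5·0.055·0.759 + 0.77·0.055·0.241
        = 0.035863 + 0.122982 + 0.020872 + 0.010206 = 0.189923
Keeping only the passing raccoon-present terms gives 0.031078, so
  P(passing raccoon | barking) = 0.031078 / 0.189923 ≈ 0.164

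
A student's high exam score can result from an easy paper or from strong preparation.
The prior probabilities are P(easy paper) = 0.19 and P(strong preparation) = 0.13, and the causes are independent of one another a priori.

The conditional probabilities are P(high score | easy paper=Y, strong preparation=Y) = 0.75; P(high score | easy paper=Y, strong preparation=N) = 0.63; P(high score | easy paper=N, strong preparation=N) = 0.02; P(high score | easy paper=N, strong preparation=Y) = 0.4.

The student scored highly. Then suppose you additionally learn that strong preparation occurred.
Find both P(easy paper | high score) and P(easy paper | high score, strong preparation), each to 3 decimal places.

Sum P(high score|·) weighted by the priors over the 4 (easy paper, strong preparation) configurations:
  P(high score) = 0.02*0.81*0.87 + 0.4*0.81*0.13 + 0.63*0.19*0.87 + 0.75*0.19*0.13
        = 0.014094 + 0.042120 + 0.104139 + 0.018525 = 0.178878
Configurations with easy paper contribute 0.122664, so
  P(easy paper | high score) = 0.122664 / 0.178878 ≈ 0.686

Now condition on the additional information:
P(high score | strong preparation) = 0.4*0.81 + 0.75*0.19 = 0.324000 + 0.142500 = 0.466500
The easy paper-present share is 0.75*0.19 = 0.142500.
Hence the posterior is 0.142500/0.466500 ≈ 0.305.

P(easy paper | high score) ≈ 0.686; P(easy paper | high score, strong preparation) ≈ 0.305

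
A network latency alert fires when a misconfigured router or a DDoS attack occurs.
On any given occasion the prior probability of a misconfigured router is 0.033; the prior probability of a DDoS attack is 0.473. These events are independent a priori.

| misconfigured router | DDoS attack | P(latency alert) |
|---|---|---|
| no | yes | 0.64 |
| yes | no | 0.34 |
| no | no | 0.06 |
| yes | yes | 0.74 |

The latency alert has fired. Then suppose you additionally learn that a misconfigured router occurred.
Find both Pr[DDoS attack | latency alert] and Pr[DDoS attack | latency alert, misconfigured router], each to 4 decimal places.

Pr[DDoS attack | latency alert] ≈ 0.8929; Pr[DDoS attack | latency alert, misconfigured router] ≈ 0.6614

P(latency alert) = 0.06*0.967*0.527 + 0.64*0.967*0.473 + 0.34*0.033*0.527 + 0.74*0.033*0.473 = 0.030577 + 0.292730 + 0.005913 + 0.011551 = 0.340771
Of this, 0.304281 comes from 0.292730 + 0.011551 (the DDoS attack=true cases).
So P(DDoS attack | latency alert) = 0.304281/0.340771 ≈ 0.8929.

Now also conditioning on misconfigured router=true:
Numerator (weight on configurations with DDoS attack): 0.74*0.473 = 0.350020
Denominator P(latency alert | misconfigured router): 0.34*0.527 + 0.74*0.473 = 0.529200
P(DDoS attack | latency alert, misconfigured router) = 0.350020/0.529200 ≈ 0.6614
The drop from 0.8929 to 0.6614 is the explaining-away (discounting) effect.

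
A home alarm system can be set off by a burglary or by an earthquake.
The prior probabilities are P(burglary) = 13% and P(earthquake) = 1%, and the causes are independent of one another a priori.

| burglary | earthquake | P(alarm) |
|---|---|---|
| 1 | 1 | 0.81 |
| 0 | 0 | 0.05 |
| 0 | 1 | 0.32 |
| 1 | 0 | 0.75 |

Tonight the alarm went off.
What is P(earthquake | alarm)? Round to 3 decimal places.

P(earthquake | alarm) ≈ 0.027

Enumerate the 4 (burglary, earthquake) configurations and weight by the priors:
  P(alarm) = 0.05*0.87*0.99 + 0.32*0.87*0.01 + 0.75*0.13*0.99 + 0.81*0.13*0.01
        = 0.043065 + 0.002784 + 0.096525 + 0.001053 = 0.143427
Keeping only the earthquake-present terms gives 0.003837, so
  P(earthquake | alarm) = 0.003837 / 0.143427 ≈ 0.027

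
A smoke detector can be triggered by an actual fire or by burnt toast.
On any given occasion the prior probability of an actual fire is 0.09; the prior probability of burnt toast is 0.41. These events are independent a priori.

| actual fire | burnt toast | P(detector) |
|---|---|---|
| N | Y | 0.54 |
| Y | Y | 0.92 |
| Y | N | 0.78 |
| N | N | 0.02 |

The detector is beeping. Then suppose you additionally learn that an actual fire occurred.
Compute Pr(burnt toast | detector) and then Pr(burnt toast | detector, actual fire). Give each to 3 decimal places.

Pr(burnt toast | detector) ≈ 0.819; Pr(burnt toast | detector, actual fire) ≈ 0.450

Enumerate the 4 (actual fire, burnt toast) configurations and weight by the priors:
  P(detector) = 0.02×0.91×0.59 + 0.54×0.91×0.41 + 0.78×0.09×0.59 + 0.92×0.09×0.41
        = 0.010738 + 0.201474 + 0.041418 + 0.033948 = 0.287578
Keeping only the burnt toast-present terms gives 0.235422, so
  P(burnt toast | detector) = 0.235422 / 0.287578 ≈ 0.819

With the extra evidence:
P(detector | actual fire) = 0.78*0.59 + 0.92*0.41 = 0.460200 + 0.377200 = 0.837400
Of this, 0.377200 comes from 0.92*0.41 (the burnt toast=true cases).
Hence the posterior is 0.377200/0.837400 ≈ 0.450.
The drop from 0.819 to 0.450 is the explaining-away (discounting) effect.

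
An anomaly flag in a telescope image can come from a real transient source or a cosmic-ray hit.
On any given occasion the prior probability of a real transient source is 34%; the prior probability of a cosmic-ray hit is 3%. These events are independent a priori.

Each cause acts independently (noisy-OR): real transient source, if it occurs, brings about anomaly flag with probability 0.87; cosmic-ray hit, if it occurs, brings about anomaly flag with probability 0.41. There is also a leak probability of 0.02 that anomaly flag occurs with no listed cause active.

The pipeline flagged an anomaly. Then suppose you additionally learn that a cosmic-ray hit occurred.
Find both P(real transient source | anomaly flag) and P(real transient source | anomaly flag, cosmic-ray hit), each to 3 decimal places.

P(real transient source | anomaly flag) ≈ 0.934; P(real transient source | anomaly flag, cosmic-ray hit) ≈ 0.530

Under noisy-OR, P(anomaly flag | causes) = 1 − (1−0.02)·∏(1−qᵢ) over the active causes.
Enumerate the 4 (real transient source, cosmic-ray hit) configurations and weight by the priors:
  P(anomaly flag) = 0.02×0.66×0.97 + 0.4218×0.66×0.03 + 0.8726×0.34×0.97 + 0.924834×0.34×0.03
        = 0.012804 + 0.008352 + 0.287783 + 0.009433 = 0.318372
Configurations with real transient source contribute 0.297216, so
  P(real transient source | anomaly flag) = 0.297216 / 0.318372 ≈ 0.934

Now also conditioning on cosmic-ray hit=true:
Numerator (weight on configurations with real transient source): 0.924834×0.34 = 0.314444
The normalizing constant is 0.4218×0.66 + 0.924834×0.34 = 0.592832
P(real transient source | anomaly flag, cosmic-ray hit) = 0.314444/0.592832 ≈ 0.530
Conditioning on cosmic-ray hit lowers the posterior on real transient source: the classic explaining-away effect in a common-effect structure.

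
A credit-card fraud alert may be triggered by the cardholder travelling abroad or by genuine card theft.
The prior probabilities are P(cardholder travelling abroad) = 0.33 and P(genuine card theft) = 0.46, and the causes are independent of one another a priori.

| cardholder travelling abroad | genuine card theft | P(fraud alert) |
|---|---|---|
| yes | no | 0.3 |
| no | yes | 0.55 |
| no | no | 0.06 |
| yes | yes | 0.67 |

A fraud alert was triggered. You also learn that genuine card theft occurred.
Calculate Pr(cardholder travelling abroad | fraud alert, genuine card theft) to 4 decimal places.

Pr(cardholder travelling abroad | fraud alert, genuine card theft) ≈ 0.3750

Weight on cardholder travelling abroad=true, given the evidence: 0.67·0.33 = 0.221100
Denominator P(fraud alert | genuine card theft): 0.55·0.67 + 0.67·0.33 = 0.589600
P(cardholder travelling abroad | fraud alert, genuine card theft) = 0.221100/0.589600 ≈ 0.3750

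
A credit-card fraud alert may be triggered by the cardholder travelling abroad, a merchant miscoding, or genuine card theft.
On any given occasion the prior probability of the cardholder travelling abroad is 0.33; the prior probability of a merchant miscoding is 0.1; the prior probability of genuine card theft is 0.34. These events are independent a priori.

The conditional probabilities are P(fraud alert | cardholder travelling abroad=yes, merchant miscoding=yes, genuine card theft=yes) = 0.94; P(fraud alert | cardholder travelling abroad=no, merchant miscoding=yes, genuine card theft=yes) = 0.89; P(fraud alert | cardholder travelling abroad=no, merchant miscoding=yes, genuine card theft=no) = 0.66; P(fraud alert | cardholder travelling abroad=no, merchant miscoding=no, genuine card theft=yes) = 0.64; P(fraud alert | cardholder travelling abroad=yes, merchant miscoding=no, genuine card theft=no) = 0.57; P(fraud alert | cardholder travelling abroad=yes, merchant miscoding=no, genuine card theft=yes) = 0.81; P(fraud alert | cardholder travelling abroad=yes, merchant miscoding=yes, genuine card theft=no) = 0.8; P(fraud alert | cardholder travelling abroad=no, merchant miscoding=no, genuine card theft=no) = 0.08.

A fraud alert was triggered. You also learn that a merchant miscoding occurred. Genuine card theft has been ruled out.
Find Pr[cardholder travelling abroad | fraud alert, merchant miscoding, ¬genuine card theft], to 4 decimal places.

Enumerate both values of cardholder travelling abroad and weight by the priors:
  P(fraud alert | merchant miscoding, ¬genuine card theft) = 0.66×0.67 + 0.8×0.33
        = 0.442200 + 0.264000 = 0.706200
The terms with cardholder travelling abroad present sum to 0.264000, so
  P(cardholder travelling abroad | fraud alert, merchant miscoding, ¬genuine card theft) = 0.264000 / 0.706200 ≈ 0.3738

Pr[cardholder travelling abroad | fraud alert, merchant miscoding, ¬genuine card theft] ≈ 0.3738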